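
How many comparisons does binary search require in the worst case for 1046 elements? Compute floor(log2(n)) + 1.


Binary search halves the search space each step.
Maximum comparisons = floor(log2(1046)) + 1
log2(1046) = 10.0307
floor(log2(1046)) = 10, so 10 + 1 = 11
Final answer: 11


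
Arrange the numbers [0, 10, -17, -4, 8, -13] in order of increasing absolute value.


Compute absolute values:
  |0| = 0
  |10| = 10
  |-17| = 17
  |-4| = 4
  |8| = 8
  |-13| = 13
Absolute values in increasing order: 0 < 4 < 8 < 10 < 13 < 17
Listing the original numbers in that order gives the answer.
Final answer: [0, -4, 8, 10, -13, -17]


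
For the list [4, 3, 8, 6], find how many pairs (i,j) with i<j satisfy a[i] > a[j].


For each element, count the later elements that are smaller than it:
  4 (index 0): smaller elements after it = [3] -> 1
  3 (index 1): smaller elements after it = [] -> 0
  8 (index 2): smaller elements after it = [6] -> 1
Total inversions = 1 + 0 + 1 = 2
Final answer: 2


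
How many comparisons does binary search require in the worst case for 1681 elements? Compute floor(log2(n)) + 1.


Binary search halves the search space each step.
Maximum comparisons = floor(log2(1681)) + 1
log2(1681) = 10.7151
floor(log2(1681)) = 10, so 10 + 1 = 11
Final answer: 11


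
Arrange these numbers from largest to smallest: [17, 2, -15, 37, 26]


Original list: [17, 2, -15, 37, 26]
Repeatedly take the largest remaining element:
  Remaining [17, 2, -15, 37, 26] -> largest is 37
  Remaining [17, 2, -15, 26] -> largest is 26
  Remaining [17, 2, -15] -> largest is 17
  Remaining [2, -15] -> largest is 2
  Remaining [-15] -> largest is -15
Collecting the picks in order gives the descending list.
Final answer: [37, 26, 17, 2, -15]


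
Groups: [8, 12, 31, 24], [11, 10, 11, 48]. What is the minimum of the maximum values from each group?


Find max of each group:
  Group 1: [8, 12, 31, 24] -> max = 31
  Group 2: [11, 10, 11, 48] -> max = 48
Maxes: [31, 48]
Minimum of maxes = 31
Final answer: 31


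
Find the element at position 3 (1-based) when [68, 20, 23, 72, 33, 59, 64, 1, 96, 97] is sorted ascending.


Sort ascending: [1, 20, 23, 33, 59, 64, 68, 72, 96, 97]
The 3rd element (1-indexed) is at index 2.
Value = 23
Final answer: 23


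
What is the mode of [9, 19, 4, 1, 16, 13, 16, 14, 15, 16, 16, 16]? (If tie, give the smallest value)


Count the frequency of each value:
  1 appears 1 time(s)
  4 appears 1 time(s)
  9 appears 1 time(s)
  13 appears 1 time(s)
  14 appears 1 time(s)
  15 appears 1 time(s)
  16 appears 5 time(s)
  19 appears 1 time(s)
Maximum frequency is 5.
Only 16 reaches that frequency, so it is the mode.
Final answer: 16


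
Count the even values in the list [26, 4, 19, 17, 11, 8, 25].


Check each element:
  26 is even
  4 is even
  19 is odd
  17 is odd
  11 is odd
  8 is even
  25 is odd
Evens: [26, 4, 8]
Count of evens = 3
Final answer: 3


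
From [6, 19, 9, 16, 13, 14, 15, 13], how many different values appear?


List all unique values:
Distinct values: [6, 9, 13, 14, 15, 16, 19]
Count = 7
Final answer: 7


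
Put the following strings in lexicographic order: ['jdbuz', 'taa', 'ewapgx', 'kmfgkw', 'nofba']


Compare strings character by character (the first differing letter decides):
  'ewapgx' < 'jdbuz' since 'e' < 'j' at position 1
  'jdbuz' < 'kmfgkw' since 'j' < 'k' at position 1
  'kmfgkw' < 'nofba' since 'k' < 'n' at position 1
  'nofba' < 'taa' since 'n' < 't' at position 1
Chaining these comparisons gives the alphabetical order.
Final answer: ['ewapgx', 'jdbuz', 'kmfgkw', 'nofba', 'taa']


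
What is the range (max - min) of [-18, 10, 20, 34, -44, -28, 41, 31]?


Maximum value: 41
Minimum value: -44
Range = 41 - (-44) = 85
Final answer: 85


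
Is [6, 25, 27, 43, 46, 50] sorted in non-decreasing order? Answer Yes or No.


Check consecutive pairs:
  6 <= 25? True
  25 <= 27? True
  27 <= 43? True
  43 <= 46? True
  46 <= 50? True
Every consecutive pair is in order, so the list is non-decreasing.
Final answer: Yes


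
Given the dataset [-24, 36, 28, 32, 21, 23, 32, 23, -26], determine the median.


First, sort the list: [-26, -24, 21, 23, 23, 28, 32, 32, 36]
The list has 9 elements (odd count).
The middle index is 4 (0-based), and the element there is 23.
Final answer: 23


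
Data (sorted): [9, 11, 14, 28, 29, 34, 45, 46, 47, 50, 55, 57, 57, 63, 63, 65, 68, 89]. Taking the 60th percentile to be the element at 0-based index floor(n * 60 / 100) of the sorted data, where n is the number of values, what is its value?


The dataset has n = 18 elements.
Index = floor(18 * 60 / 100) = floor(1080 / 100) = floor(10.8) = 10
Counting from index 0 in the sorted data, the element at index 10 is 55.
Final answer: 55


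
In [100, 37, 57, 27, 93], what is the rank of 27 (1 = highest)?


Sort descending: [100, 93, 57, 37, 27]
Find 27 in the sorted list.
27 is at position 5.
Final answer: 5


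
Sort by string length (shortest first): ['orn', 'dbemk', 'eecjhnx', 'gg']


Compute lengths:
  'orn' has length 3
  'dbemk' has length 5
  'eecjhnx' has length 7
  'gg' has length 2
Lengths in increasing order: 2 < 3 < 5 < 7
Listing the words in that order gives the answer.
Final answer: ['gg', 'orn', 'dbemk', 'eecjhnx']


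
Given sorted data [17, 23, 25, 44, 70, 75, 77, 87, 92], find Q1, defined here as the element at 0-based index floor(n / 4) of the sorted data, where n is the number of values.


The list has n = 9 elements.
Q1 index = floor(9 / 4) = floor(2.25) = 2
Counting from index 0 in the sorted data, the element at index 2 is 25.
Final answer: 25


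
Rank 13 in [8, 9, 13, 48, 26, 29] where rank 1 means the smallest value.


Sort ascending: [8, 9, 13, 26, 29, 48]
Find 13 in the sorted list.
13 is at position 3 (1-indexed).
Final answer: 3


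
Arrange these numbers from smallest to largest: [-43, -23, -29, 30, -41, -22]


Original list: [-43, -23, -29, 30, -41, -22]
Repeatedly take the smallest remaining element:
  Remaining [-43, -23, -29, 30, -41, -22] -> smallest is -43
  Remaining [-23, -29, 30, -41, -22] -> smallest is -41
  Remaining [-23, -29, 30, -22] -> smallest is -29
  Remaining [-23, 30, -22] -> smallest is -23
  Remaining [30, -22] -> smallest is -22
  Remaining [30] -> smallest is 30
Collecting the picks in order gives the sorted list.
Final answer: [-43, -41, -29, -23, -22, 30]


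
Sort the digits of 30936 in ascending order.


The number 30936 has digits: 3, 0, 9, 3, 6
Sorted: 0, 3, 3, 6, 9
Joining the sorted digits gives the result.
Final answer: 03369


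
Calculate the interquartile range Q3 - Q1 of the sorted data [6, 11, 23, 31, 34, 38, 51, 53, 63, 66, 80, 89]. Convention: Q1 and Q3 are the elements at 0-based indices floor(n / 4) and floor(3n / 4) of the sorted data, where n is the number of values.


The data has n = 12 elements.
Q1 index = floor(12 / 4) = floor(3) = 3; Q3 index = floor(3 * 12 / 4) = floor(9) = 9
Q1 = element at index 3 = 31
Q3 = element at index 9 = 66
IQR = 66 - 31 = 35
Final answer: 35


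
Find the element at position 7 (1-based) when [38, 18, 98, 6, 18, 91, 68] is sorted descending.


Sort descending: [98, 91, 68, 38, 18, 18, 6]
The 7th element (1-indexed) is at index 6.
Value = 6
Final answer: 6


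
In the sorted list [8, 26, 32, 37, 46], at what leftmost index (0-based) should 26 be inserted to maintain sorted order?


List is sorted: [8, 26, 32, 37, 46]
We need the leftmost position where 26 can be inserted, i.e. the first index whose element is >= 26 (or the end of the list if none is).
Binary search with low=0, high=5 (0-based indices):
  low=0, high=5, mid=2: a[2]=32 >= 26, so high = 2
  low=0, high=2, mid=1: a[1]=26 >= 26, so high = 1
  low=0, high=1, mid=0: a[0]=8 < 26, so low = 1
Now low = high = 1, so the insertion index is 1.
Final answer: 1


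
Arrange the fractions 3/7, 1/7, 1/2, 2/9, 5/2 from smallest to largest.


Convert to decimal for comparison:
  3/7 = 0.4286
  1/7 = 0.1429
  1/2 = 0.5
  2/9 = 0.2222
  5/2 = 2.5
Decimals in increasing order: 0.1429 < 0.2222 < 0.4286 < 0.5 < 2.5
Writing each back as its fraction gives the sorted order.
Final answer: 1/7, 2/9, 3/7, 1/2, 5/2


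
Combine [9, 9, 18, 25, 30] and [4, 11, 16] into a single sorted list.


List A: [9, 9, 18, 25, 30]
List B: [4, 11, 16]
Repeatedly compare the front elements and take the smaller:
  9 vs 4 -> take 4
  9 vs 11 -> take 9
  9 vs 11 -> take 9
  18 vs 11 -> take 11
  18 vs 16 -> take 16
  B is exhausted; append the rest of A: [18, 25, 30]
Final answer: [4, 9, 9, 11, 16, 18, 25, 30]


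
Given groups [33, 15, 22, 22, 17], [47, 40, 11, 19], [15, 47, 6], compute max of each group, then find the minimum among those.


Find max of each group:
  Group 1: [33, 15, 22, 22, 17] -> max = 33
  Group 2: [47, 40, 11, 19] -> max = 47
  Group 3: [15, 47, 6] -> max = 47
Maxes: [33, 47, 47]
Minimum of maxes = 33
Final answer: 33


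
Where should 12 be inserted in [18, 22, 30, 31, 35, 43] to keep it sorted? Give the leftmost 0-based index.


List is sorted: [18, 22, 30, 31, 35, 43]
We need the leftmost position where 12 can be inserted, i.e. the first index whose element is >= 12 (or the end of the list if none is).
Binary search with low=0, high=6 (0-based indices):
  low=0, high=6, mid=3: a[3]=31 >= 12, so high = 3
  low=0, high=3, mid=1: a[1]=22 >= 12, so high = 1
  low=0, high=1, mid=0: a[0]=18 >= 12, so high = 0
Now low = high = 0, so the insertion index is 0.
Final answer: 0


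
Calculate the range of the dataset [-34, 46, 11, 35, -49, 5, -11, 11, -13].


Maximum value: 46
Minimum value: -49
Range = 46 - (-49) = 95
Final answer: 95


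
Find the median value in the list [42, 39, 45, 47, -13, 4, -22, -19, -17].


First, sort the list: [-22, -19, -17, -13, 4, 39, 42, 45, 47]
The list has 9 elements (odd count).
The middle index is 4 (0-based), and the element there is 4.
Final answer: 4


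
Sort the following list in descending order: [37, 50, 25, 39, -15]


Original list: [37, 50, 25, 39, -15]
Repeatedly take the largest remaining element:
  Remaining [37, 50, 25, 39, -15] -> largest is 50
  Remaining [37, 25, 39, -15] -> largest is 39
  Remaining [37, 25, -15] -> largest is 37
  Remaining [25, -15] -> largest is 25
  Remaining [-15] -> largest is -15
Collecting the picks in order gives the descending list.
Final answer: [50, 39, 37, 25, -15]


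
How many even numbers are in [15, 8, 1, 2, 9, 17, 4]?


Check each element:
  15 is odd
  8 is even
  1 is odd
  2 is even
  9 is odd
  17 is odd
  4 is even
Evens: [8, 2, 4]
Count of evens = 3
Final answer: 3


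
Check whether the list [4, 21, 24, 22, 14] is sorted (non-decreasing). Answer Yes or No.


Check consecutive pairs:
  4 <= 21? True
  21 <= 24? True
  24 <= 22? False
  22 <= 14? False
2 consecutive pair(s) are out of order, so the list is not sorted.
Final answer: No


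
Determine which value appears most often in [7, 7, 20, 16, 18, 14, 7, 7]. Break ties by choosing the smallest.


Count the frequency of each value:
  7 appears 4 time(s)
  14 appears 1 time(s)
  16 appears 1 time(s)
  18 appears 1 time(s)
  20 appears 1 time(s)
Maximum frequency is 4.
Only 7 reaches that frequency, so it is the mode.
Final answer: 7


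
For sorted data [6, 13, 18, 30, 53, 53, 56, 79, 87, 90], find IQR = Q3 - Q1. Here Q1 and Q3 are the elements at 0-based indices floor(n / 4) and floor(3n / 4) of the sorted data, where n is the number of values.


The data has n = 10 elements.
Q1 index = floor(10 / 4) = floor(2.5) = 2; Q3 index = floor(3 * 10 / 4) = floor(7.5) = 7
Q1 = element at index 2 = 18
Q3 = element at index 7 = 79
IQR = 79 - 18 = 61
Final answer: 61


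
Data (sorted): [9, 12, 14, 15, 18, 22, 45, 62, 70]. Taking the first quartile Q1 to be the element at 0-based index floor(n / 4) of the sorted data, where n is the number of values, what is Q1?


The list has n = 9 elements.
Q1 index = floor(9 / 4) = floor(2.25) = 2
Counting from index 0 in the sorted data, the element at index 2 is 14.
Final answer: 14


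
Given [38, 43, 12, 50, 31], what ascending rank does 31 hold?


Sort ascending: [12, 31, 38, 43, 50]
Find 31 in the sorted list.
31 is at position 2 (1-indexed).
Final answer: 2


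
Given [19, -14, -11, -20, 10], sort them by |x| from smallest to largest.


Compute absolute values:
  |19| = 19
  |-14| = 14
  |-11| = 11
  |-20| = 20
  |10| = 10
Absolute values in increasing order: 10 < 11 < 14 < 19 < 20
Listing the original numbers in that order gives the answer.
Final answer: [10, -11, -14, 19, -20]


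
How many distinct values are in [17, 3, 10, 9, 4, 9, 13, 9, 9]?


List all unique values:
Distinct values: [3, 4, 9, 10, 13, 17]
Count = 6
Final answer: 6


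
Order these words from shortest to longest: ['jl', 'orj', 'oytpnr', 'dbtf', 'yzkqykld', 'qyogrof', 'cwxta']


Compute lengths:
  'jl' has length 2
  'orj' has length 3
  'oytpnr' has length 6
  'dbtf' has length 4
  'yzkqykld' has length 8
  'qyogrof' has length 7
  'cwxta' has length 5
Lengths in increasing order: 2 < 3 < 4 < 5 < 6 < 7 < 8
Listing the words in that order gives the answer.
Final answer: ['jl', 'orj', 'dbtf', 'cwxta', 'oytpnr', 'qyogrof', 'yzkqykld']


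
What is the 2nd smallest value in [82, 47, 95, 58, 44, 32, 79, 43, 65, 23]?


Sort ascending: [23, 32, 43, 44, 47, 58, 65, 79, 82, 95]
The 2nd element (1-indexed) is at index 1.
Value = 32
Final answer: 32


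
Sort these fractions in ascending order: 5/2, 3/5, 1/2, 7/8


Convert to decimal for comparison:
  5/2 = 2.5
  3/5 = 0.6
  1/2 = 0.5
  7/8 = 0.875
Decimals in increasing order: 0.5 < 0.6 < 0.875 < 2.5
Writing each back as its fraction gives the sorted order.
Final answer: 1/2, 3/5, 7/8, 5/2


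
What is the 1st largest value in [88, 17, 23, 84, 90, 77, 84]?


Sort descending: [90, 88, 84, 84, 77, 23, 17]
The 1st element (1-indexed) is at index 0.
Value = 90
Final answer: 90


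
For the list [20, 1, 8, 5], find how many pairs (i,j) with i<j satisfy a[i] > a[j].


For each element, count the later elements that are smaller than it:
  20 (index 0): smaller elements after it = [1, 8, 5] -> 3
  1 (index 1): smaller elements after it = [] -> 0
  8 (index 2): smaller elements after it = [5] -> 1
Total inversions = 3 + 0 + 1 = 4
Final answer: 4


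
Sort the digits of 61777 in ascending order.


The number 61777 has digits: 6, 1, 7, 7, 7
Sorted: 1, 6, 7, 7, 7
Joining the sorted digits gives the result.
Final answer: 16777


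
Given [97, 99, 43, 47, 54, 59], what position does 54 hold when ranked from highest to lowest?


Sort descending: [99, 97, 59, 54, 47, 43]
Find 54 in the sorted list.
54 is at position 4.
Final answer: 4


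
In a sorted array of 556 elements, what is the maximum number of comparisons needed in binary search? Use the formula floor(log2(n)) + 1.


Binary search halves the search space each step.
Maximum comparisons = floor(log2(556)) + 1
log2(556) = 9.1189
floor(log2(556)) = 9, so 9 + 1 = 10
Final answer: 10


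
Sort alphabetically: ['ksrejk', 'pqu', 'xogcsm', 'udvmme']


Compare strings character by character (the first differing letter decides):
  'ksrejk' < 'pqu' since 'k' < 'p' at position 1
  'pqu' < 'udvmme' since 'p' < 'u' at position 1
  'udvmme' < 'xogcsm' since 'u' < 'x' at position 1
Chaining these comparisons gives the alphabetical order.
Final answer: ['ksrejk', 'pqu', 'udvmme', 'xogcsm']


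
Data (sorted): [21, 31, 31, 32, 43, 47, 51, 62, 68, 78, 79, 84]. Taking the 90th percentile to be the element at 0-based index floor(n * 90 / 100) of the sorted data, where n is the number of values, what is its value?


The dataset has n = 12 elements.
Index = floor(12 * 90 / 100) = floor(1080 / 100) = floor(10.8) = 10
Counting from index 0 in the sorted data, the element at index 10 is 79.
Final answer: 79


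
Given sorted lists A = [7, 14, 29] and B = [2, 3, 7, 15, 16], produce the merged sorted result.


List A: [7, 14, 29]
List B: [2, 3, 7, 15, 16]
Repeatedly compare the front elements and take the smaller:
  7 vs 2 -> take 2
  7 vs 3 -> take 3
  7 vs 7 -> take 7
  14 vs 7 -> take 7
  14 vs 15 -> take 14
  29 vs 15 -> take 15
  29 vs 16 -> take 16
  B is exhausted; append the rest of A: [29]
Final answer: [2, 3, 7, 7, 14, 15, 16, 29]


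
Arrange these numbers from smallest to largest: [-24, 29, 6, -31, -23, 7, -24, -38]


Original list: [-24, 29, 6, -31, -23, 7, -24, -38]
Repeatedly take the smallest remaining element:
  Remaining [-24, 29, 6, -31, -23, 7, -24, -38] -> smallest is -38
  Remaining [-24, 29, 6, -31, -23, 7, -24] -> smallest is -31
  Remaining [-24, 29, 6, -23, 7, -24] -> smallest is -24
  Remaining [29, 6, -23, 7, -24] -> smallest is -24
  Remaining [29, 6, -23, 7] -> smallest is -23
  Remaining [29, 6, 7] -> smallest is 6
  Remaining [29, 7] -> smallest is 7
  Remaining [29] -> smallest is 29
Collecting the picks in order gives the sorted list.
Final answer: [-38, -31, -24, -24, -23, 6, 7, 29]


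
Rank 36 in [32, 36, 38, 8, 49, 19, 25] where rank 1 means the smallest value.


Sort ascending: [8, 19, 25, 32, 36, 38, 49]
Find 36 in the sorted list.
36 is at position 5 (1-indexed).
Final answer: 5


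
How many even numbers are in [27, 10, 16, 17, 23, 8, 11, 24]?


Check each element:
  27 is odd
  10 is even
  16 is even
  17 is odd
  23 is odd
  8 is even
  11 is odd
  24 is even
Evens: [10, 16, 8, 24]
Count of evens = 4
Final answer: 4


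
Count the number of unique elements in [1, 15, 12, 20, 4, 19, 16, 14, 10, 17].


List all unique values:
Distinct values: [1, 4, 10, 12, 14, 15, 16, 17, 19, 20]
Count = 10
Final answer: 10


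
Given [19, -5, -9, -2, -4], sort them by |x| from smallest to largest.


Compute absolute values:
  |19| = 19
  |-5| = 5
  |-9| = 9
  |-2| = 2
  |-4| = 4
Absolute values in increasing order: 2 < 4 < 5 < 9 < 19
Listing the original numbers in that order gives the answer.
Final answer: [-2, -4, -5, -9, 19]


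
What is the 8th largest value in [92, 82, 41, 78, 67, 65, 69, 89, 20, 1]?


Sort descending: [92, 89, 82, 78, 69, 67, 65, 41, 20, 1]
The 8th element (1-indexed) is at index 7.
Value = 41
Final answer: 41


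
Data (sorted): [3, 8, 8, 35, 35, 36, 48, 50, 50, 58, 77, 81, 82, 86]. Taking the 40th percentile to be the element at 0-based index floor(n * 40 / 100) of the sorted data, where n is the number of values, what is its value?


The dataset has n = 14 elements.
Index = floor(14 * 40 / 100) = floor(560 / 100) = floor(5.6) = 5
Counting from index 0 in the sorted data, the element at index 5 is 36.
Final answer: 36


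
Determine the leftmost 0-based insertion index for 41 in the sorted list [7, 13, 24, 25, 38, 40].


List is sorted: [7, 13, 24, 25, 38, 40]
We need the leftmost position where 41 can be inserted, i.e. the first index whose element is >= 41 (or the end of the list if none is).
Binary search with low=0, high=6 (0-based indices):
  low=0, high=6, mid=3: a[3]=25 < 41, so low = 4
  low=4, high=6, mid=5: a[5]=40 < 41, so low = 6
Now low = high = 6, so the insertion index is 6.
Final answer: 6


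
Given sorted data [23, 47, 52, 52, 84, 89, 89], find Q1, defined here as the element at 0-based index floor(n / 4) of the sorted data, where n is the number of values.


The list has n = 7 elements.
Q1 index = floor(7 / 4) = floor(1.75) = 1
Counting from index 0 in the sorted data, the element at index 1 is 47.
Final answer: 47


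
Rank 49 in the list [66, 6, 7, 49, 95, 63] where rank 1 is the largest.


Sort descending: [95, 66, 63, 49, 7, 6]
Find 49 in the sorted list.
49 is at position 4.
Final answer: 4


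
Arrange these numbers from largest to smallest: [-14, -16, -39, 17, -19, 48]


Original list: [-14, -16, -39, 17, -19, 48]
Repeatedly take the largest remaining element:
  Remaining [-14, -16, -39, 17, -19, 48] -> largest is 48
  Remaining [-14, -16, -39, 17, -19] -> largest is 17
  Remaining [-14, -16, -39, -19] -> largest is -14
  Remaining [-16, -39, -19] -> largest is -16
  Remaining [-39, -19] -> largest is -19
  Remaining [-39] -> largest is -39
Collecting the picks in order gives the descending list.
Final answer: [48, 17, -14, -16, -19, -39]


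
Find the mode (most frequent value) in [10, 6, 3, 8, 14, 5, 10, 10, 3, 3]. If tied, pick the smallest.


Count the frequency of each value:
  3 appears 3 time(s)
  5 appears 1 time(s)
  6 appears 1 time(s)
  8 appears 1 time(s)
  10 appears 3 time(s)
  14 appears 1 time(s)
Maximum frequency is 3.
Values reaching that frequency: [3, 10]; the smallest is 3.
Final answer: 3


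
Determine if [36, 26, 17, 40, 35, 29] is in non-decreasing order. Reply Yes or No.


Check consecutive pairs:
  36 <= 26? False
  26 <= 17? False
  17 <= 40? True
  40 <= 35? False
  35 <= 29? False
4 consecutive pair(s) are out of order, so the list is not sorted.
Final answer: No


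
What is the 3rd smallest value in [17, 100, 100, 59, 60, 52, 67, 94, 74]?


Sort ascending: [17, 52, 59, 60, 67, 74, 94, 100, 100]
The 3rd element (1-indexed) is at index 2.
Value = 59
Final answer: 59


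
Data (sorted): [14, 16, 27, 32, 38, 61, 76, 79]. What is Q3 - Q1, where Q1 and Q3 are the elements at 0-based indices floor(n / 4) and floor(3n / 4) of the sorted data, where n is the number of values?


The data has n = 8 elements.
Q1 index = floor(8 / 4) = floor(2) = 2; Q3 index = floor(3 * 8 / 4) = floor(6) = 6
Q1 = element at index 2 = 27
Q3 = element at index 6 = 76
IQR = 76 - 27 = 49
Final answer: 49


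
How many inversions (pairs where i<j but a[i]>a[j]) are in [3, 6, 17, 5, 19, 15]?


For each element, count the later elements that are smaller than it:
  3 (index 0): smaller elements after it = [] -> 0
  6 (index 1): smaller elements after it = [5] -> 1
  17 (index 2): smaller elements after it = [5, 15] -> 2
  5 (index 3): smaller elements after it = [] -> 0
  19 (index 4): smaller elements after it = [15] -> 1
Total inversions = 0 + 1 + 2 + 0 + 1 = 4
Final answer: 4


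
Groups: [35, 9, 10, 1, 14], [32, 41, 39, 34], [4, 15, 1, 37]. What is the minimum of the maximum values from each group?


Find max of each group:
  Group 1: [35, 9, 10, 1, 14] -> max = 35
  Group 2: [32, 41, 39, 34] -> max = 41
  Group 3: [4, 15, 1, 37] -> max = 37
Maxes: [35, 41, 37]
Minimum of maxes = 35
Final answer: 35


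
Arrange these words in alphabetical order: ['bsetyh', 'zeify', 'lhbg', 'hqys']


Compare strings character by character (the first differing letter decides):
  'bsetyh' < 'hqys' since 'b' < 'h' at position 1
  'hqys' < 'lhbg' since 'h' < 'l' at position 1
  'lhbg' < 'zeify' since 'l' < 'z' at position 1
Chaining these comparisons gives the alphabetical order.
Final answer: ['bsetyh', 'hqys', 'lhbg', 'zeify']


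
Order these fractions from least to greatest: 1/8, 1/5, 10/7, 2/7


Convert to decimal for comparison:
  1/8 = 0.125
  1/5 = 0.2
  10/7 = 1.4286
  2/7 = 0.2857
Decimals in increasing order: 0.125 < 0.2 < 0.2857 < 1.4286
Writing each back as its fraction gives the sorted order.
Final answer: 1/8, 1/5, 2/7, 10/7


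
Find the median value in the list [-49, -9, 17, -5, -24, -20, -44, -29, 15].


First, sort the list: [-49, -44, -29, -24, -20, -9, -5, 15, 17]
The list has 9 elements (odd count).
The middle index is 4 (0-based), and the element there is -20.
Final answer: -20


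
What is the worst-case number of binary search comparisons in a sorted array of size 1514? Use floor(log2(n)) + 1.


Binary search halves the search space each step.
Maximum comparisons = floor(log2(1514)) + 1
log2(1514) = 10.5641
floor(log2(1514)) = 10, so 10 + 1 = 11
Final answer: 11


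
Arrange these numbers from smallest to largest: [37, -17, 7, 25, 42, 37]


Original list: [37, -17, 7, 25, 42, 37]
Repeatedly take the smallest remaining element:
  Remaining [37, -17, 7, 25, 42, 37] -> smallest is -17
  Remaining [37, 7, 25, 42, 37] -> smallest is 7
  Remaining [37, 25, 42, 37] -> smallest is 25
  Remaining [37, 42, 37] -> smallest is 37
  Remaining [42, 37] -> smallest is 37
  Remaining [42] -> smallest is 42
Collecting the picks in order gives the sorted list.
Final answer: [-17, 7, 25, 37, 37, 42]


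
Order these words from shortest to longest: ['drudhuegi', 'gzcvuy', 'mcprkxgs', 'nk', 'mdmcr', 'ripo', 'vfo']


Compute lengths:
  'drudhuegi' has length 9
  'gzcvuy' has length 6
  'mcprkxgs' has length 8
  'nk' has length 2
  'mdmcr' has length 5
  'ripo' has length 4
  'vfo' has length 3
Lengths in increasing order: 2 < 3 < 4 < 5 < 6 < 8 < 9
Listing the words in that order gives the answer.
Final answer: ['nk', 'vfo', 'ripo', 'mdmcr', 'gzcvuy', 'mcprkxgs', 'drudhuegi']


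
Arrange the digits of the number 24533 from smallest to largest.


The number 24533 has digits: 2, 4, 5, 3, 3
Sorted: 2, 3, 3, 4, 5
Joining the sorted digits gives the result.
Final answer: 23345


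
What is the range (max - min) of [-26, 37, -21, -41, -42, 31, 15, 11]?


Maximum value: 37
Minimum value: -42
Range = 37 - (-42) = 79
Final answer: 79


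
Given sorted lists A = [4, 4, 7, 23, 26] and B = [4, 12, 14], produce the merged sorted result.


List A: [4, 4, 7, 23, 26]
List B: [4, 12, 14]
Repeatedly compare the front elements and take the smaller:
  4 vs 4 -> take 4
  4 vs 4 -> take 4
  7 vs 4 -> take 4
  7 vs 12 -> take 7
  23 vs 12 -> take 12
  23 vs 14 -> take 14
  B is exhausted; append the rest of A: [23, 26]
Final answer: [4, 4, 4, 7, 12, 14, 23, 26]


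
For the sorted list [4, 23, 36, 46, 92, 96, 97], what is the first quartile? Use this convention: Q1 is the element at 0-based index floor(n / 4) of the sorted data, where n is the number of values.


The list has n = 7 elements.
Q1 index = floor(7 / 4) = floor(1.75) = 1
Counting from index 0 in the sorted data, the element at index 1 is 23.
Final answer: 23


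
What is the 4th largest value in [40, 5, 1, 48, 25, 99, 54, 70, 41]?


Sort descending: [99, 70, 54, 48, 41, 40, 25, 5, 1]
The 4th element (1-indexed) is at index 3.
Value = 48
Final answer: 48


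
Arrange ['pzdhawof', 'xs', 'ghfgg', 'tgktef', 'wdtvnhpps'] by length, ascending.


Compute lengths:
  'pzdhawof' has length 8
  'xs' has length 2
  'ghfgg' has length 5
  'tgktef' has length 6
  'wdtvnhpps' has length 9
Lengths in increasing order: 2 < 5 < 6 < 8 < 9
Listing the words in that order gives the answer.
Final answer: ['xs', 'ghfgg', 'tgktef', 'pzdhawof', 'wdtvnhpps']


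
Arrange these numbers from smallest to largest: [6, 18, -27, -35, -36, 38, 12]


Original list: [6, 18, -27, -35, -36, 38, 12]
Repeatedly take the smallest remaining element:
  Remaining [6, 18, -27, -35, -36, 38, 12] -> smallest is -36
  Remaining [6, 18, -27, -35, 38, 12] -> smallest is -35
  Remaining [6, 18, -27, 38, 12] -> smallest is -27
  Remaining [6, 18, 38, 12] -> smallest is 6
  Remaining [18, 38, 12] -> smallest is 12
  Remaining [18, 38] -> smallest is 18
  Remaining [38] -> smallest is 38
Collecting the picks in order gives the sorted list.
Final answer: [-36, -35, -27, 6, 12, 18, 38]


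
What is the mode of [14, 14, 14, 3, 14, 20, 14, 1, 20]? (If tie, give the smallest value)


Count the frequency of each value:
  1 appears 1 time(s)
  3 appears 1 time(s)
  14 appears 5 time(s)
  20 appears 2 time(s)
Maximum frequency is 5.
Only 14 reaches that frequency, so it is the mode.
Final answer: 14


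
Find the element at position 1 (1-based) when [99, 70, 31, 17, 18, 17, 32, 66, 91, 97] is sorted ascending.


Sort ascending: [17, 17, 18, 31, 32, 66, 70, 91, 97, 99]
The 1st element (1-indexed) is at index 0.
Value = 17
Final answer: 17


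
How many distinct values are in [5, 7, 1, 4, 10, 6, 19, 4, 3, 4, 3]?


List all unique values:
Distinct values: [1, 3, 4, 5, 6, 7, 10, 19]
Count = 8
Final answer: 8


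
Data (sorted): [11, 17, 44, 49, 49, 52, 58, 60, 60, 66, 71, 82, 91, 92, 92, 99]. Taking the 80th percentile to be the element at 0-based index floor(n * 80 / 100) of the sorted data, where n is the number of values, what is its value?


The dataset has n = 16 elements.
Index = floor(16 * 80 / 100) = floor(1280 / 100) = floor(12.8) = 12
Counting from index 0 in the sorted data, the element at index 12 is 91.
Final answer: 91


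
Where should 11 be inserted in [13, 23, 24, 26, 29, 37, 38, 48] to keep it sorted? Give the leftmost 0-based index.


List is sorted: [13, 23, 24, 26, 29, 37, 38, 48]
We need the leftmost position where 11 can be inserted, i.e. the first index whose element is >= 11 (or the end of the list if none is).
Binary search with low=0, high=8 (0-based indices):
  low=0, high=8, mid=4: a[4]=29 >= 11, so high = 4
  low=0, high=4, mid=2: a[2]=24 >= 11, so high = 2
  low=0, high=2, mid=1: a[1]=23 >= 11, so high = 1
  low=0, high=1, mid=0: a[0]=13 >= 11, so high = 0
Now low = high = 0, so the insertion index is 0.
Final answer: 0


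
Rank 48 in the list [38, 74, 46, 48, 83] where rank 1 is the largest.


Sort descending: [83, 74, 48, 46, 38]
Find 48 in the sorted list.
48 is at position 3.
Final answer: 3


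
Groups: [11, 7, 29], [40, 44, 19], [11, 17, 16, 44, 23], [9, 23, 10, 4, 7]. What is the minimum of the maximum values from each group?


Find max of each group:
  Group 1: [11, 7, 29] -> max = 29
  Group 2: [40, 44, 19] -> max = 44
  Group 3: [11, 17, 16, 44, 23] -> max = 44
  Group 4: [9, 23, 10, 4, 7] -> max = 23
Maxes: [29, 44, 44, 23]
Minimum of maxes = 23
Final answer: 23


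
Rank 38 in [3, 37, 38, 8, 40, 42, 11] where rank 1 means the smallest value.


Sort ascending: [3, 8, 11, 37, 38, 40, 42]
Find 38 in the sorted list.
38 is at position 5 (1-indexed).
Final answer: 5


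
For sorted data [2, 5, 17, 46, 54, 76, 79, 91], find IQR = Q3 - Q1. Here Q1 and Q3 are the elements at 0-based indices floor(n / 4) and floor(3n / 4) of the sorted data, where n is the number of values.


The data has n = 8 elements.
Q1 index = floor(8 / 4) = floor(2) = 2; Q3 index = floor(3 * 8 / 4) = floor(6) = 6
Q1 = element at index 2 = 17
Q3 = element at index 6 = 79
IQR = 79 - 17 = 62
Final answer: 62


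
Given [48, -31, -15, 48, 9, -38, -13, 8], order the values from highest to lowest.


Original list: [48, -31, -15, 48, 9, -38, -13, 8]
Repeatedly take the largest remaining element:
  Remaining [48, -31, -15, 48, 9, -38, -13, 8] -> largest is 48
  Remaining [-31, -15, 48, 9, -38, -13, 8] -> largest is 48
  Remaining [-31, -15, 9, -38, -13, 8] -> largest is 9
  Remaining [-31, -15, -38, -13, 8] -> largest is 8
  Remaining [-31, -15, -38, -13] -> largest is -13
  Remaining [-31, -15, -38] -> largest is -15
  Remaining [-31, -38] -> largest is -31
  Remaining [-38] -> largest is -38
Collecting the picks in order gives the descending list.
Final answer: [48, 48, 9, 8, -13, -15, -31, -38]


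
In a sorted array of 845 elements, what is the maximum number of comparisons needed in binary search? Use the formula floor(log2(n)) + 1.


Binary search halves the search space each step.
Maximum comparisons = floor(log2(845)) + 1
log2(845) = 9.7228
floor(log2(845)) = 9, so 9 + 1 = 10
Final answer: 10


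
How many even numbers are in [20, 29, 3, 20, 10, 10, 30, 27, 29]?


Check each element:
  20 is even
  29 is odd
  3 is odd
  20 is even
  10 is even
  10 is even
  30 is even
  27 is odd
  29 is odd
Evens: [20, 20, 10, 10, 30]
Count of evens = 5
Final answer: 5


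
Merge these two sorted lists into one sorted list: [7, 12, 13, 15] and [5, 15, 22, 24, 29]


List A: [7, 12, 13, 15]
List B: [5, 15, 22, 24, 29]
Repeatedly compare the front elements and take the smaller:
  7 vs 5 -> take 5
  7 vs 15 -> take 7
  12 vs 15 -> take 12
  13 vs 15 -> take 13
  15 vs 15 -> take 15
  A is exhausted; append the rest of B: [15, 22, 24, 29]
Final answer: [5, 7, 12, 13, 15, 15, 22, 24, 29]


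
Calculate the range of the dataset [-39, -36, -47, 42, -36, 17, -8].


Maximum value: 42
Minimum value: -47
Range = 42 - (-47) = 89
Final answer: 89


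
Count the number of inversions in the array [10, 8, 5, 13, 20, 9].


For each element, count the later elements that are smaller than it:
  10 (index 0): smaller elements after it = [8, 5, 9] -> 3
  8 (index 1): smaller elements after it = [5] -> 1
  5 (index 2): smaller elements after it = [] -> 0
  13 (index 3): smaller elements after it = [9] -> 1
  20 (index 4): smaller elements after it = [9] -> 1
Total inversions = 3 + 1 + 0 + 1 + 1 = 6
Final answer: 6


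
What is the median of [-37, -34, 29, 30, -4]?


First, sort the list: [-37, -34, -4, 29, 30]
The list has 5 elements (odd count).
The middle index is 2 (0-based), and the element there is -4.
Final answer: -4


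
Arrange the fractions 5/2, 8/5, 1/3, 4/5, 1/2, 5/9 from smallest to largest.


Convert to decimal for comparison:
  5/2 = 2.5
  8/5 = 1.6
  1/3 = 0.3333
  4/5 = 0.8
  1/2 = 0.5
  5/9 = 0.5556
Decimals in increasing order: 0.3333 < 0.5 < 0.5556 < 0.8 < 1.6 < 2.5
Writing each back as its fraction gives the sorted order.
Final answer: 1/3, 1/2, 5/9, 4/5, 8/5, 5/2


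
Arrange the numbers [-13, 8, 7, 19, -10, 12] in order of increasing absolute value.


Compute absolute values:
  |-13| = 13
  |8| = 8
  |7| = 7
  |19| = 19
  |-10| = 10
  |12| = 12
Absolute values in increasing order: 7 < 8 < 10 < 12 < 13 < 19
Listing the original numbers in that order gives the answer.
Final answer: [7, 8, -10, 12, -13, 19]


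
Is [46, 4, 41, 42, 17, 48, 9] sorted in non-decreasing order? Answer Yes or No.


Check consecutive pairs:
  46 <= 4? False
  4 <= 41? True
  41 <= 42? True
  42 <= 17? False
  17 <= 48? True
  48 <= 9? False
3 consecutive pair(s) are out of order, so the list is not sorted.
Final answer: No


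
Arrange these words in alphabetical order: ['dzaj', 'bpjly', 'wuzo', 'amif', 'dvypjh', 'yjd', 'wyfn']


Compare strings character by character (the first differing letter decides):
  'amif' < 'bpjly' since 'a' < 'b' at position 1
  'bpjly' < 'dvypjh' since 'b' < 'd' at position 1
  'dvypjh' < 'dzaj' since 'v' < 'z' at position 2
  'dzaj' < 'wuzo' since 'd' < 'w' at position 1
  'wuzo' < 'wyfn' since 'u' < 'y' at position 2
  'wyfn' < 'yjd' since 'w' < 'y' at position 1
Chaining these comparisons gives the alphabetical order.
Final answer: ['amif', 'bpjly', 'dvypjh', 'dzaj', 'wuzo', 'wyfn', 'yjd']


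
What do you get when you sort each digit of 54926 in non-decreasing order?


The number 54926 has digits: 5, 4, 9, 2, 6
Sorted: 2, 4, 5, 6, 9
Joining the sorted digits gives the result.
Final answer: 24569


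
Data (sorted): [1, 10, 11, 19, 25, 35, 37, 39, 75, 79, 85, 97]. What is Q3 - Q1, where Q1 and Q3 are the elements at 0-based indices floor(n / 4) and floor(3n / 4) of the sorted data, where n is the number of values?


The data has n = 12 elements.
Q1 index = floor(12 / 4) = floor(3) = 3; Q3 index = floor(3 * 12 / 4) = floor(9) = 9
Q1 = element at index 3 = 19
Q3 = element at index 9 = 79
IQR = 79 - 19 = 60
Final answer: 60


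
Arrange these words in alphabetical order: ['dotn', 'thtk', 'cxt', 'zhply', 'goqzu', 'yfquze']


Compare strings character by character (the first differing letter decides):
  'cxt' < 'dotn' since 'c' < 'd' at position 1
  'dotn' < 'goqzu' since 'd' < 'g' at position 1
  'goqzu' < 'thtk' since 'g' < 't' at position 1
  'thtk' < 'yfquze' since 't' < 'y' at position 1
  'yfquze' < 'zhply' since 'y' < 'z' at position 1
Chaining these comparisons gives the alphabetical order.
Final answer: ['cxt', 'dotn', 'goqzu', 'thtk', 'yfquze', 'zhply']


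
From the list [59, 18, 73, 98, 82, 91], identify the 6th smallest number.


Sort ascending: [18, 59, 73, 82, 91, 98]
The 6th element (1-indexed) is at index 5.
Value = 98
Final answer: 98


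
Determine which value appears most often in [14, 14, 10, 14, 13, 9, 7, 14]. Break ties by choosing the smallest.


Count the frequency of each value:
  7 appears 1 time(s)
  9 appears 1 time(s)
  10 appears 1 time(s)
  13 appears 1 time(s)
  14 appears 4 time(s)
Maximum frequency is 4.
Only 14 reaches that frequency, so it is the mode.
Final answer: 14


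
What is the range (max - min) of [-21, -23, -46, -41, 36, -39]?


Maximum value: 36
Minimum value: -46
Range = 36 - (-46) = 82
Final answer: 82


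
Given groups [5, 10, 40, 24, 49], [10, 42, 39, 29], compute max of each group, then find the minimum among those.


Find max of each group:
  Group 1: [5, 10, 40, 24, 49] -> max = 49
  Group 2: [10, 42, 39, 29] -> max = 42
Maxes: [49, 42]
Minimum of maxes = 42
Final answer: 42


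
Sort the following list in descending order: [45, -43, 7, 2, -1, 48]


Original list: [45, -43, 7, 2, -1, 48]
Repeatedly take the largest remaining element:
  Remaining [45, -43, 7, 2, -1, 48] -> largest is 48
  Remaining [45, -43, 7, 2, -1] -> largest is 45
  Remaining [-43, 7, 2, -1] -> largest is 7
  Remaining [-43, 2, -1] -> largest is 2
  Remaining [-43, -1] -> largest is -1
  Remaining [-43] -> largest is -43
Collecting the picks in order gives the descending list.
Final answer: [48, 45, 7, 2, -1, -43]


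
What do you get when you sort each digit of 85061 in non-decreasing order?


The number 85061 has digits: 8, 5, 0, 6, 1
Sorted: 0, 1, 5, 6, 8
Joining the sorted digits gives the result.
Final answer: 01568


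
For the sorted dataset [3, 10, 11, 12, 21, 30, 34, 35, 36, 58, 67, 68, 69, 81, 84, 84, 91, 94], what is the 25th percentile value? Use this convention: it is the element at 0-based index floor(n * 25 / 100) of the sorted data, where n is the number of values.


The dataset has n = 18 elements.
Index = floor(18 * 25 / 100) = floor(450 / 100) = floor(4.5) = 4
Counting from index 0 in the sorted data, the element at index 4 is 21.
Final answer: 21


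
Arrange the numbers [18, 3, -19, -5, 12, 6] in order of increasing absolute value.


Compute absolute values:
  |18| = 18
  |3| = 3
  |-19| = 19
  |-5| = 5
  |12| = 12
  |6| = 6
Absolute values in increasing order: 3 < 5 < 6 < 12 < 18 < 19
Listing the original numbers in that order gives the answer.
Final answer: [3, -5, 6, 12, 18, -19]


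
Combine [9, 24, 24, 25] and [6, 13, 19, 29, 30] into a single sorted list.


List A: [9, 24, 24, 25]
List B: [6, 13, 19, 29, 30]
Repeatedly compare the front elements and take the smaller:
  9 vs 6 -> take 6
  9 vs 13 -> take 9
  24 vs 13 -> take 13
  24 vs 19 -> take 19
  24 vs 29 -> take 24
  24 vs 29 -> take 24
  25 vs 29 -> take 25
  A is exhausted; append the rest of B: [29, 30]
Final answer: [6, 9, 13, 19, 24, 24, 25, 29, 30]


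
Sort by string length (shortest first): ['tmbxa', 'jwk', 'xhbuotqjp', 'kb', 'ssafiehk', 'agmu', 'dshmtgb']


Compute lengths:
  'tmbxa' has length 5
  'jwk' has length 3
  'xhbuotqjp' has length 9
  'kb' has length 2
  'ssafiehk' has length 8
  'agmu' has length 4
  'dshmtgb' has length 7
Lengths in increasing order: 2 < 3 < 4 < 5 < 7 < 8 < 9
Listing the words in that order gives the answer.
Final answer: ['kb', 'jwk', 'agmu', 'tmbxa', 'dshmtgb', 'ssafiehk', 'xhbuotqjp']


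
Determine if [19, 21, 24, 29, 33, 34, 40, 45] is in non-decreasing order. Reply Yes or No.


Check consecutive pairs:
  19 <= 21? True
  21 <= 24? True
  24 <= 29? True
  29 <= 33? True
  33 <= 34? True
  34 <= 40? True
  40 <= 45? True
Every consecutive pair is in order, so the list is non-decreasing.
Final answer: Yes


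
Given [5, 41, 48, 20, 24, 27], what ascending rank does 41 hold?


Sort ascending: [5, 20, 24, 27, 41, 48]
Find 41 in the sorted list.
41 is at position 5 (1-indexed).
Final answer: 5


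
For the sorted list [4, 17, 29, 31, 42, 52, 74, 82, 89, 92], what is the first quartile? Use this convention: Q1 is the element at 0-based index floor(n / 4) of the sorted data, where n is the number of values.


The list has n = 10 elements.
Q1 index = floor(10 / 4) = floor(2.5) = 2
Counting from index 0 in the sorted data, the element at index 2 is 29.
Final answer: 29


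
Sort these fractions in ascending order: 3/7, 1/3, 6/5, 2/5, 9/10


Convert to decimal for comparison:
  3/7 = 0.4286
  1/3 = 0.3333
  6/5 = 1.2
  2/5 = 0.4
  9/10 = 0.9
Decimals in increasing order: 0.3333 < 0.4 < 0.4286 < 0.9 < 1.2
Writing each back as its fraction gives the sorted order.
Final answer: 1/3, 2/5, 3/7, 9/10, 6/5
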